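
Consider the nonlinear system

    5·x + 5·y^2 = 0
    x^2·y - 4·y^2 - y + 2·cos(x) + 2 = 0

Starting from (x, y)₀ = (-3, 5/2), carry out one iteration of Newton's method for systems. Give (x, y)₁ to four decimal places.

(-2.7711, 1.8042)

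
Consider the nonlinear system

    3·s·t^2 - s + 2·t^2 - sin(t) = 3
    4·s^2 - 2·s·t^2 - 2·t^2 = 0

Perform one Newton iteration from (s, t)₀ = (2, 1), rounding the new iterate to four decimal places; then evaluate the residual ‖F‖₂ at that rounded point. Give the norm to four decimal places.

2.1283

At (2, 1): F = (2.158529, 10.0000).
Jacobian J = [[3·t^2 - 1, 6·s·t + 4·t - cos(t)], [8·s - 2·t^2, -4·s·t - 4·t]].
At the point, J = [[2.0000, 15.459698], [14.0000, -12.0000]] (det J = -240.435768).
Solving J·Δ = −F gives Δ = (-0.7507, -0.0425).
Then the next iterate is (s, t)₁ = (1.2493, 0.9575).
Re-evaluating at (1.2493, 0.9575): F = (0.202655, 2.118657), so ‖F‖₂ = 2.1283.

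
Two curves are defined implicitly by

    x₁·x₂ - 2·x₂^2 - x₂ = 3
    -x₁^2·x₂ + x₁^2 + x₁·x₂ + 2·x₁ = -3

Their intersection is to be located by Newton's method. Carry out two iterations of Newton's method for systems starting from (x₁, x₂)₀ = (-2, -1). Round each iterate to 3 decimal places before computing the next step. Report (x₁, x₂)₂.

At (-2, -1): F = (-2.000, 9.000).
Jacobian J = [[x₂, x₁ - 4·x₂ - 1], [-2·x₁·x₂ + 2·x₁ + x₂ + 2, -x₁^2 + x₁]].
At the point, J = [[-1.000, 1.000], [-7.000, -6.000]] (det J = 13.000).
Solving J·Δ = −F gives Δ = (-0.231, 1.769).
Then the next iterate is (x₁, x₂)₁ = (-2.231, 0.769).
Round to (-2.231, 0.769) and repeat: F = (-6.66736, -2.02787), J = [[0.769, -6.307], [1.73828, -7.20836]].
Δ = (-6.507, -1.851), so (x₁, x₂)₂ = (-8.738, -1.082).

(-8.738, -1.082)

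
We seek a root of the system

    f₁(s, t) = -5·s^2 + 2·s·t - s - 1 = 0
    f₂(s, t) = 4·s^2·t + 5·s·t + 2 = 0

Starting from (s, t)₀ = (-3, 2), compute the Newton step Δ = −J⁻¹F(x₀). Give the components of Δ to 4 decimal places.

At (-3, 2): F = (-55.0000, 44.0000).
Jacobian J = [[-10·s + 2·t - 1, 2·s], [8·s·t + 5·t, 4·s^2 + 5·s]].
At the point, J = [[33.0000, -6.0000], [-38.0000, 21.0000]] (det J = 465.0000).
Solving J·Δ = −F gives Δ = (1.9161, 1.3720).

(1.9161, 1.3720)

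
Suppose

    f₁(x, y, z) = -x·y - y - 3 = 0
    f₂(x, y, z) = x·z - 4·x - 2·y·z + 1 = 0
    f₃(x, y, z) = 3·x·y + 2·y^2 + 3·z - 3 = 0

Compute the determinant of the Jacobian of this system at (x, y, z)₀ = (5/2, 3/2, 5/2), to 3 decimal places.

4.500

J = [[-y, -x - 1, 0], [z - 4, -2·z, x - 2·y], [3·y, 3·x + 4·y, 3]].
At the point, J = [[-1.500, -3.500, 0.000], [-1.500, -5.000, -0.500], [4.500, 13.500, 3.000]].
det J = 4.500.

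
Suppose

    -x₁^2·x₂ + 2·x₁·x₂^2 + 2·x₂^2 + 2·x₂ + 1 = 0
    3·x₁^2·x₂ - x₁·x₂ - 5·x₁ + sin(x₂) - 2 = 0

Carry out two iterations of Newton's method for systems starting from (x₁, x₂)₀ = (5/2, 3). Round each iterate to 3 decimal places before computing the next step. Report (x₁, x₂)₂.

(2.206, 0.902)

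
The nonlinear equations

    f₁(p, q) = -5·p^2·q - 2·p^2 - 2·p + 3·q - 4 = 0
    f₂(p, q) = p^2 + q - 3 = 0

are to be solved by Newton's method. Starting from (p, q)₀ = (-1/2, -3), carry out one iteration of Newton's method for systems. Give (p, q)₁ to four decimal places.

(-0.4009, 2.8491)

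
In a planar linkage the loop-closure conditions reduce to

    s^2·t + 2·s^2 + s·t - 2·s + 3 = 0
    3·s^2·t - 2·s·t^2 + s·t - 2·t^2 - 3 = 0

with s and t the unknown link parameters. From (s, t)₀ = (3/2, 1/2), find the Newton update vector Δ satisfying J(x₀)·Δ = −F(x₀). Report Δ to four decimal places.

(-8.0714, 11.2143)

At (3/2, 1/2): F = (6.3750, -0.1250).
Jacobian J = [[2·s·t + 4·s + t - 2, s^2 + s], [6·s·t - 2·t^2 + t, 3·s^2 - 4·s·t + s - 4·t]].
At the point, J = [[6.0000, 3.7500], [4.5000, 3.2500]] (det J = 2.6250).
Solving J·Δ = −F gives Δ = (-8.0714, 11.2143).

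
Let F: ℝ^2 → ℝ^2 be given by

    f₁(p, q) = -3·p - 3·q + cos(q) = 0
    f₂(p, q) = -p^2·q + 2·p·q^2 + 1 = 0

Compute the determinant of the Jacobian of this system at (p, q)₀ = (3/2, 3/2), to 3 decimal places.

-20.250

J = [[-3, -sin(q) - 3], [-2·p·q + 2·q^2, -p^2 + 4·p·q]].
At the point, J = [[-3.000, -3.99749], [0.000, 6.750]].
det J = -20.250.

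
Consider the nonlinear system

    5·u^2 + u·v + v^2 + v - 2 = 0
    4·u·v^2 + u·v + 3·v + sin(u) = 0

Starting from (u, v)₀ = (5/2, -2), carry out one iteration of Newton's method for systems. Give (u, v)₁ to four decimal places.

(1.3679, -1.5752)

At (5/2, -2): F = (26.2500, 29.598472).
Jacobian J = [[10·u + v, u + 2·v + 1], [4·v^2 + v + cos(u), 8·u·v + u + 3]].
At the point, J = [[23.0000, -0.5000], [13.198856, -34.5000]] (det J = -786.900572).
Solving J·Δ = −F gives Δ = (-1.1321, 0.4248).
Then the next iterate is (u, v)₁ = (1.3679, -1.5752).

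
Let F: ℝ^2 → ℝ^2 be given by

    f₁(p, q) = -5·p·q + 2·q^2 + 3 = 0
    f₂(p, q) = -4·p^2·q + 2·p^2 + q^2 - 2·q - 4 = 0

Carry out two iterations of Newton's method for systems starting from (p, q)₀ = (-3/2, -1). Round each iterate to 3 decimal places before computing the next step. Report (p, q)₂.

(-6.149, 2.326)

At (-3/2, -1): F = (-2.500, 12.500).
Jacobian J = [[-5·q, -5·p + 4·q], [-8·p·q + 4·p, -4·p^2 + 2·q - 2]].
At the point, J = [[5.000, 3.500], [-18.000, -13.000]] (det J = -2.000).
Solving J·Δ = −F gives Δ = (-5.625, 8.750).
Then the next iterate is (p, q)₁ = (-7.125, 7.750).
Round to (-7.125, 7.750) and repeat: F = (399.21875, -1431.64062), J = [[-38.750, 66.625], [413.250, -189.56250]].
Δ = (0.976, -5.424), so (p, q)₂ = (-6.149, 2.326).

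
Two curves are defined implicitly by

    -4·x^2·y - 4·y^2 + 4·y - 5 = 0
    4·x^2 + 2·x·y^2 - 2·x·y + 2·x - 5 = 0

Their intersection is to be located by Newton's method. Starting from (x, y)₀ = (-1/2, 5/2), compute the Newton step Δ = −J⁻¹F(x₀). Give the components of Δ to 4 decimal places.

(1.0981, -0.6776)

At (-1/2, 5/2): F = (-22.5000, -8.7500).
Jacobian J = [[-8·x·y, -4·x^2 - 8·y + 4], [8·x + 2·y^2 - 2·y + 2, 4·x·y - 2·x]].
At the point, J = [[10.0000, -17.0000], [5.5000, -4.0000]] (det J = 53.5000).
Solving J·Δ = −F gives Δ = (1.0981, -0.6776).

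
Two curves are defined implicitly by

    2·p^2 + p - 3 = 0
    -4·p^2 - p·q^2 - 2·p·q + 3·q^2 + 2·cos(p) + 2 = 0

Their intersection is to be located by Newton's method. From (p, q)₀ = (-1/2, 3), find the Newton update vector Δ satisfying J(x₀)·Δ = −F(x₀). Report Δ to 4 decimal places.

(-3.0000, -3.0627)

At (-1/2, 3): F = (-3.0000, 37.255165).
Jacobian J = [[4·p + 1, 0], [-8·p - q^2 - 2·q - 2·sin(p), -2·p·q - 2·p + 6·q]].
At the point, J = [[-1.0000, 0.0000], [-10.041149, 22.0000]] (det J = -22.0000).
Solving J·Δ = −F gives Δ = (-3.0000, -3.0627).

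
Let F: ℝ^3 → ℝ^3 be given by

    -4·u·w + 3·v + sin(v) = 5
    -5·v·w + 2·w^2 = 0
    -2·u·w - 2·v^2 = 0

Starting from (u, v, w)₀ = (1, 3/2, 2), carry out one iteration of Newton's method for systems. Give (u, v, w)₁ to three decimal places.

At (1, 3/2, 2): F = (-7.50251, -7.000, -8.500).
Jacobian J = [[-4·w, cos(v) + 3, -4·u], [0, -5·w, -5·v + 4·w], [-2·w, -4·v, -2·u]].
At the point, J = [[-8.000, 3.07074, -4.000], [0.000, -10.000, 0.500], [-4.000, -6.000, -2.000]] (det J = -30.14147).
Solving J·Δ = −F gives Δ = (-1.878, -0.630, 1.396).
Then the next iterate is (u, v, w)₁ = (-0.878, 0.870, 3.396).

(-0.878, 0.870, 3.396)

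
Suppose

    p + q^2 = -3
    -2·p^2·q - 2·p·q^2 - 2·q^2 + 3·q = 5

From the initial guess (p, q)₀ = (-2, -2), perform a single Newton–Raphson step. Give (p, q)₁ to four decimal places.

(-2.1193, -0.7798)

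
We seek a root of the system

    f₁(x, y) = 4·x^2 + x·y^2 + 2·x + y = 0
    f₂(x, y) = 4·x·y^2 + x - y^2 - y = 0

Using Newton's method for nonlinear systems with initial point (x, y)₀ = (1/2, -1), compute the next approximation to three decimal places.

At (1/2, -1): F = (1.500, 2.500).
Jacobian J = [[8·x + y^2 + 2, 2·x·y + 1], [4·y^2 + 1, 8·x·y - 2·y - 1]].
At the point, J = [[7.000, 0.000], [5.000, -3.000]] (det J = -21.000).
Solving J·Δ = −F gives Δ = (-0.214, 0.476).
Then the next iterate is (x, y)₁ = (0.286, -0.524).

(0.286, -0.524)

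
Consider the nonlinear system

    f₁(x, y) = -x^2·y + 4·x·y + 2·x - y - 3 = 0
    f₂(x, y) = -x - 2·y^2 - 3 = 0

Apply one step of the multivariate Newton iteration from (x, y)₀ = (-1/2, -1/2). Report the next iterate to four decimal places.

At (-1/2, -1/2): F = (-2.3750, -3.0000).
Jacobian J = [[-2·x·y + 4·y + 2, -x^2 + 4·x - 1], [-1, -4·y]].
At the point, J = [[-0.5000, -3.2500], [-1.0000, 2.0000]] (det J = -4.2500).
Solving J·Δ = −F gives Δ = (-3.4118, -0.2059).
Then the next iterate is (x, y)₁ = (-3.9118, -0.7059).

(-3.9118, -0.7059)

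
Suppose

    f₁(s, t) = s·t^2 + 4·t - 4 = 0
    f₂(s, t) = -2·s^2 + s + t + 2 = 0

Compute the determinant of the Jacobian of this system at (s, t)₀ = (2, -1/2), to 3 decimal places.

J = [[t^2, 2·s·t + 4], [-4·s + 1, 1]].
At the point, J = [[0.250, 2.000], [-7.000, 1.000]].
det J = 14.250.

14.250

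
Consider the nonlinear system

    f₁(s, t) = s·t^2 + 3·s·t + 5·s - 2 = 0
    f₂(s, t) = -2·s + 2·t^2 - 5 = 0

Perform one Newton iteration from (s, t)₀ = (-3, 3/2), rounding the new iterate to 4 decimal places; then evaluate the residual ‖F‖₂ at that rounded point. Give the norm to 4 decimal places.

6.2495

At (-3, 3/2): F = (-37.2500, 5.5000).
Jacobian J = [[t^2 + 3·t + 5, 2·s·t + 3·s], [-2, 4·t]].
At the point, J = [[11.7500, -18.0000], [-2.0000, 6.0000]] (det J = 34.5000).
Solving J·Δ = −F gives Δ = (3.6087, 0.2862).
Then the next iterate is (s, t)₁ = (0.6087, 1.7862).
Re-evaluating at (0.6087, 1.7862): F = (6.247344, 0.163621), so ‖F‖₂ = 6.2495.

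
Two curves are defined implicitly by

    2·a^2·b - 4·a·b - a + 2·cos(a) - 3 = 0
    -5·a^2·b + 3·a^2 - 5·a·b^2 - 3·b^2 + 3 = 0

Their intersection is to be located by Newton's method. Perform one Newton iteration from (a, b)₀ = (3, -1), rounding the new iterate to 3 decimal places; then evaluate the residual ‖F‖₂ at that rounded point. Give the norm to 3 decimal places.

At (3, -1): F = (-13.97998, 57.000).
Jacobian J = [[4·a·b - 4·b - 2·sin(a) - 1, 2·a^2 - 4·a], [-10·a·b + 6·a - 5·b^2, -5·a^2 - 10·a·b - 6·b]].
At the point, J = [[-9.28224, 6.000], [43.000, -9.000]] (det J = -174.45984).
Solving J·Δ = −F gives Δ = (-1.239, 0.413).
Then the next iterate is (a, b)₁ = (1.761, -0.587).
Re-evaluating at (1.761, -0.587): F = (-4.64501, 17.33752), so ‖F‖₂ = 17.949.

17.949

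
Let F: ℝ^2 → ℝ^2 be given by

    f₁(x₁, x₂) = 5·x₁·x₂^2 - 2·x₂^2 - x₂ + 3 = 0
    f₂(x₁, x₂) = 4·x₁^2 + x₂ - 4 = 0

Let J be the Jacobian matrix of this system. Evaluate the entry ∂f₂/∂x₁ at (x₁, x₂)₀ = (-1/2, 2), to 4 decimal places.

-4.0000

∂f₂/∂x₁ = 8·x₁.
At (-1/2, 2) this is -4.0000.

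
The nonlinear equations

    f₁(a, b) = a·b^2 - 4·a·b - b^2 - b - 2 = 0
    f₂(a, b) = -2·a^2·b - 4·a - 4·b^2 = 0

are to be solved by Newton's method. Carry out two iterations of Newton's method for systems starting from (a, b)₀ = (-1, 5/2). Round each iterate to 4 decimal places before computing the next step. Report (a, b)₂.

(-1.0661, 0.8688)

At (-1, 5/2): F = (-7.0000, -26.0000).
Jacobian J = [[b^2 - 4·b, 2·a·b - 4·a - 2·b - 1], [-4·a·b - 4, -2·a^2 - 8·b]].
At the point, J = [[-3.7500, -7.0000], [6.0000, -22.0000]] (det J = 124.5000).
Solving J·Δ = −F gives Δ = (0.2249, -1.1205).
Then the next iterate is (a, b)₁ = (-0.7751, 1.3795).
Round to (-0.7751, 1.3795) and repeat: F = (-2.480549, -6.169233), J = [[-3.614980, -2.797101], [0.277002, -12.237560]].
Δ = (-0.2910, -0.5107), so (a, b)₂ = (-1.0661, 0.8688).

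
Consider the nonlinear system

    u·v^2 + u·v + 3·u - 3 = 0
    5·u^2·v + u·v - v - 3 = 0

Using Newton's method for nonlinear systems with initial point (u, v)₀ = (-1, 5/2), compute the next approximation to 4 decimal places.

At (-1, 5/2): F = (-14.7500, 4.5000).
Jacobian J = [[v^2 + v + 3, 2·u·v + u], [10·u·v + v, 5·u^2 + u - 1]].
At the point, J = [[11.7500, -6.0000], [-22.5000, 3.0000]] (det J = -99.7500).
Solving J·Δ = −F gives Δ = (-0.1729, -2.7970).
Then the next iterate is (u, v)₁ = (-1.1729, -0.2970).

(-1.1729, -0.2970)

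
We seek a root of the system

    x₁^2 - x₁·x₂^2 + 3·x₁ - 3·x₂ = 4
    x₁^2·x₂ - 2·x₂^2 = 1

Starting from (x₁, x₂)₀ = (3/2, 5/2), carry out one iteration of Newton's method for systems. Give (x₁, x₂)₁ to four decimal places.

(1.1681, 1.1627)

At (3/2, 5/2): F = (-14.1250, -7.8750).
Jacobian J = [[2·x₁ - x₂^2 + 3, -2·x₁·x₂ - 3], [2·x₁·x₂, x₁^2 - 4·x₂]].
At the point, J = [[-0.2500, -10.5000], [7.5000, -7.7500]] (det J = 80.6875).
Solving J·Δ = −F gives Δ = (-0.3319, -1.3373).
Then the next iterate is (x₁, x₂)₁ = (1.1681, 1.1627).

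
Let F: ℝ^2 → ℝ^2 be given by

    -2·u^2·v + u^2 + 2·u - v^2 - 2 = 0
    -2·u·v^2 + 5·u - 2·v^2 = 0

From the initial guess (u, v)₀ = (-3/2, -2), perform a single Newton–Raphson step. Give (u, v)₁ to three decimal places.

At (-3/2, -2): F = (2.250, -3.500).
Jacobian J = [[-4·u·v + 2·u + 2, -2·u^2 - 2·v], [-2·v^2 + 5, -4·u·v - 4·v]].
At the point, J = [[-13.000, -0.500], [-3.000, -4.000]] (det J = 50.500).
Solving J·Δ = −F gives Δ = (0.213, -1.035).
Then the next iterate is (u, v)₁ = (-1.287, -3.035).

(-1.287, -3.035)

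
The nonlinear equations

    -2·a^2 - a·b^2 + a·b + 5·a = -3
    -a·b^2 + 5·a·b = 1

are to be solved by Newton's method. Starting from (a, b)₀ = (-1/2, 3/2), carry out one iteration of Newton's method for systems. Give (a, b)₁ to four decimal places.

At (-1/2, 3/2): F = (0.3750, -3.6250).
Jacobian J = [[-4·a - b^2 + b + 5, -2·a·b + a], [-b^2 + 5·b, -2·a·b + 5·a]].
At the point, J = [[6.2500, 1.0000], [5.2500, -1.0000]] (det J = -11.5000).
Solving J·Δ = −F gives Δ = (0.2826, -2.1413).
Then the next iterate is (a, b)₁ = (-0.2174, -0.6413).

(-0.2174, -0.6413)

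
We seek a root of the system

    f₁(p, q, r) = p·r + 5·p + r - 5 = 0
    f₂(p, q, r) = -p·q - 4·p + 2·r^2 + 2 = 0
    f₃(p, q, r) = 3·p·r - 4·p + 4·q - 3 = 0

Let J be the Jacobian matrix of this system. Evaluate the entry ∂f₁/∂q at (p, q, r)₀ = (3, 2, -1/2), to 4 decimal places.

∂f₁/∂q = 0.
At (3, 2, -1/2) this is 0.0000.

0.0000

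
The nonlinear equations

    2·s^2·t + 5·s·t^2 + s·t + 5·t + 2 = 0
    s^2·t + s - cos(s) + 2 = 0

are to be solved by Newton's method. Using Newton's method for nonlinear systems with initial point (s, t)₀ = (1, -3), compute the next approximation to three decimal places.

(1.181, -1.708)

At (1, -3): F = (23.000, -0.54030).
Jacobian J = [[4·s·t + 5·t^2 + t, 2·s^2 + 10·s·t + s + 5], [2·s·t + sin(s) + 1, s^2]].
At the point, J = [[30.000, -22.000], [-4.15853, 1.000]] (det J = -61.48764).
Solving J·Δ = −F gives Δ = (0.181, 1.292).
Then the next iterate is (s, t)₁ = (1.181, -1.708).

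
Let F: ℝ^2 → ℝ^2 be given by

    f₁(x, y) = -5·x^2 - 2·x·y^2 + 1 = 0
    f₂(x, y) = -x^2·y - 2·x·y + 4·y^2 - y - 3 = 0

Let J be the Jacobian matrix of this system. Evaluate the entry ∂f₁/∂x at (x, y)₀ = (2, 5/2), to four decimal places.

-32.5000

∂f₁/∂x = -10·x - 2·y^2.
At (2, 5/2) this is -32.5000.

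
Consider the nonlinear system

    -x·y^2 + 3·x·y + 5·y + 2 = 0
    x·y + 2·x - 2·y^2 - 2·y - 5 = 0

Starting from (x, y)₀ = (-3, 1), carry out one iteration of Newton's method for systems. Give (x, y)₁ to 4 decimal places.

At (-3, 1): F = (1.0000, -18.0000).
Jacobian J = [[-y^2 + 3·y, -2·x·y + 3·x + 5], [y + 2, x - 4·y - 2]].
At the point, J = [[2.0000, 2.0000], [3.0000, -9.0000]] (det J = -24.0000).
Solving J·Δ = −F gives Δ = (1.1250, -1.6250).
Then the next iterate is (x, y)₁ = (-1.8750, -0.6250).

(-1.8750, -0.6250)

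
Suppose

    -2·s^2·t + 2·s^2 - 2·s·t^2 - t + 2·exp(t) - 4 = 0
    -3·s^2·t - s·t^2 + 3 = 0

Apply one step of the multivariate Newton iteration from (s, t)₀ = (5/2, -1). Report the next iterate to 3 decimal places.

At (5/2, -1): F = (17.73576, 19.250).
Jacobian J = [[-4·s·t + 4·s - 2·t^2, -2·s^2 - 4·s·t + 2·exp(t) - 1], [-6·s·t - t^2, -3·s^2 - 2·s·t]].
At the point, J = [[18.000, -2.76424], [14.000, -13.750]] (det J = -208.80062).
Solving J·Δ = −F gives Δ = (-0.913, 0.470).
Then the next iterate is (s, t)₁ = (1.587, -0.530).

(1.587, -0.530)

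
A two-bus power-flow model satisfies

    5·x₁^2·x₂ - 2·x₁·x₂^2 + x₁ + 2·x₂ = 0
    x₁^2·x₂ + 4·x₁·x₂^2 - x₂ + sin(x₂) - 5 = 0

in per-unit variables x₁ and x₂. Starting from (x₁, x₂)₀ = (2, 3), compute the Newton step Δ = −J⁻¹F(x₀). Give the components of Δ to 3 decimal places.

(-0.780, -0.774)

At (2, 3): F = (32.000, 76.14112).
Jacobian J = [[10·x₁·x₂ - 2·x₂^2 + 1, 5·x₁^2 - 4·x₁·x₂ + 2], [2·x₁·x₂ + 4·x₂^2, x₁^2 + 8·x₁·x₂ + cos(x₂) - 1]].
At the point, J = [[43.000, -2.000], [48.000, 50.01001]] (det J = 2246.43032).
Solving J·Δ = −F gives Δ = (-0.780, -0.774).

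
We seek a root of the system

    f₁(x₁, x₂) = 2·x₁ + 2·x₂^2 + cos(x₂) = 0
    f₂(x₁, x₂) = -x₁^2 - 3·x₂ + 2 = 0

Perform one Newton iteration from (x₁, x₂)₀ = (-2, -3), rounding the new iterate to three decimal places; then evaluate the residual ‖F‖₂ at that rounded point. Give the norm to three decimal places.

At (-2, -3): F = (13.01001, 7.000).
Jacobian J = [[2, 4·x₂ - sin(x₂)], [-2·x₁, -3]].
At the point, J = [[2.000, -11.85888], [4.000, -3.000]] (det J = 41.43552).
Solving J·Δ = −F gives Δ = (-1.061, 0.918).
Then the next iterate is (x₁, x₂)₁ = (-3.061, -2.082).
Re-evaluating at (-3.061, -2.082): F = (2.05822, -1.12372), so ‖F‖₂ = 2.345.

2.345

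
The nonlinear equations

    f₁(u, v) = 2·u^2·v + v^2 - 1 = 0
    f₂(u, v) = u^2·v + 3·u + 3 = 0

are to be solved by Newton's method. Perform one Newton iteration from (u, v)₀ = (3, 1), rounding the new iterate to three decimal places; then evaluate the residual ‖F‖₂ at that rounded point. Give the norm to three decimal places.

5.944

At (3, 1): F = (18.000, 21.000).
Jacobian J = [[4·u·v, 2·u^2 + 2·v], [2·u·v + 3, u^2]].
At the point, J = [[12.000, 20.000], [9.000, 9.000]] (det J = -72.000).
Solving J·Δ = −F gives Δ = (-3.583, 1.250).
Then the next iterate is (u, v)₁ = (-0.583, 2.250).
Re-evaluating at (-0.583, 2.250): F = (5.59200, 2.01575), so ‖F‖₂ = 5.944.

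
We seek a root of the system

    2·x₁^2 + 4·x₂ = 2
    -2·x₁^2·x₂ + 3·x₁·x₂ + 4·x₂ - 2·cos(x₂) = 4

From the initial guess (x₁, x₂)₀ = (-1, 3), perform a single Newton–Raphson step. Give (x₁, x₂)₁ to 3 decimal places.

(-0.859, 0.141)

At (-1, 3): F = (12.000, -5.02002).
Jacobian J = [[4·x₁, 4], [-4·x₁·x₂ + 3·x₂, -2·x₁^2 + 3·x₁ + 2·sin(x₂) + 4]].
At the point, J = [[-4.000, 4.000], [21.000, -0.71776]] (det J = -81.12896).
Solving J·Δ = −F gives Δ = (0.141, -2.859).
Then the next iterate is (x₁, x₂)₁ = (-0.859, 0.141).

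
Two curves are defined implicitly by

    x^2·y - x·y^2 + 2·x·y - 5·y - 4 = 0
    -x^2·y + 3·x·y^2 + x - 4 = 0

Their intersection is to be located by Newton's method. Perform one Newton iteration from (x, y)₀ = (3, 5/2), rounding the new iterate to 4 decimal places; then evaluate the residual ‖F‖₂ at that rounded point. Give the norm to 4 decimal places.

At (3, 5/2): F = (2.2500, 32.7500).
Jacobian J = [[2·x·y - y^2 + 2·y, x^2 - 2·x·y + 2·x - 5], [-2·x·y + 3·y^2 + 1, -x^2 + 6·x·y]].
At the point, J = [[13.7500, -5.0000], [4.7500, 36.0000]] (det J = 518.7500).
Solving J·Δ = −F gives Δ = (-0.4718, -0.8475).
Then the next iterate is (x, y)₁ = (2.5282, 1.6525).
Re-evaluating at (2.5282, 1.6525): F = (-0.248255, 8.677452), so ‖F‖₂ = 8.6810.

8.6810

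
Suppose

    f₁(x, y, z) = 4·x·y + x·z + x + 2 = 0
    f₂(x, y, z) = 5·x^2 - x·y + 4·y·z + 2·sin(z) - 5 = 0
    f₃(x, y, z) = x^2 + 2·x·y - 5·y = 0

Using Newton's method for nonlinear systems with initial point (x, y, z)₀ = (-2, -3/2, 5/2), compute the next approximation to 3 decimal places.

(-0.713, -0.557, 0.618)

At (-2, -3/2, 5/2): F = (7.000, -1.80306, 17.500).
Jacobian J = [[4·y + z + 1, 4·x, x], [10·x - y, -x + 4·z, 4·y + 2·cos(z)], [2·x + 2·y, 2·x - 5, 0]].
At the point, J = [[-2.500, -8.000, -2.000], [-18.500, 12.000, -7.60229], [-7.000, -9.000, 0.000]] (det J = -755.67662).
Solving J·Δ = −F gives Δ = (1.287, 0.943, -1.882).
Then the next iterate is (x, y, z)₁ = (-0.713, -0.557, 0.618).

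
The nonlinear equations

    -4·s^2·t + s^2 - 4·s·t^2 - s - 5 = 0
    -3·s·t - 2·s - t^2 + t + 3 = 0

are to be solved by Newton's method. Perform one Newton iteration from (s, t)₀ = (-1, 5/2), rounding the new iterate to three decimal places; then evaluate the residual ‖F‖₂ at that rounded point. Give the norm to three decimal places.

At (-1, 5/2): F = (12.000, 8.750).
Jacobian J = [[-8·s·t + 2·s - 4·t^2 - 1, -4·s^2 - 8·s·t], [-3·t - 2, -3·s - 2·t + 1]].
At the point, J = [[-8.000, 16.000], [-9.500, -1.000]] (det J = 160.000).
Solving J·Δ = −F gives Δ = (0.950, -0.275).
Then the next iterate is (s, t)₁ = (-0.050, 2.225).
Re-evaluating at (-0.050, 2.225): F = (-3.97962, 0.70812), so ‖F‖₂ = 4.042.

4.042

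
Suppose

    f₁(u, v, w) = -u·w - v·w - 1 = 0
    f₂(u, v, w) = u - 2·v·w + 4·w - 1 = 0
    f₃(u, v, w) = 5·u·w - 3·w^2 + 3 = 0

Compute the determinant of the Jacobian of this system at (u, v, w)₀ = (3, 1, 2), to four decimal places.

-170.0000

J = [[-w, -w, -u - v], [1, -2·w, -2·v + 4], [5·w, 0, 5·u - 6·w]].
At the point, J = [[-2.0000, -2.0000, -4.0000], [1.0000, -4.0000, 2.0000], [10.0000, 0.0000, 3.0000]].
det J = -170.0000.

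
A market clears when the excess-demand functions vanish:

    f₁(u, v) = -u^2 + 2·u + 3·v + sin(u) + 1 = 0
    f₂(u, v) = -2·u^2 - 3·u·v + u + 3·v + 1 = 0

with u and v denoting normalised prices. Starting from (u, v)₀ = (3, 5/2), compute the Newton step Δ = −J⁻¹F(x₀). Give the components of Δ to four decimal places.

(-0.6221, -2.9152)

At (3, 5/2): F = (5.641120, -29.0000).
Jacobian J = [[-2·u + cos(u) + 2, 3], [-4·u - 3·v + 1, -3·u + 3]].
At the point, J = [[-4.989992, 3.0000], [-18.5000, -6.0000]] (det J = 85.439955).
Solving J·Δ = −F gives Δ = (-0.6221, -2.9152).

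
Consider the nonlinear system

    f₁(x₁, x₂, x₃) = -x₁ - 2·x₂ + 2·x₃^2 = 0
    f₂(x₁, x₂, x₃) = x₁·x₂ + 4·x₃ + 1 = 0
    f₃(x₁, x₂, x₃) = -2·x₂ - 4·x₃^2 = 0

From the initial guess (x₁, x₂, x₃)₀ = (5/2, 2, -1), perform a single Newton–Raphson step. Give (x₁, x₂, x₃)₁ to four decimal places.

At (5/2, 2, -1): F = (-4.5000, 2.0000, -8.0000).
Jacobian J = [[-1, -2, 4·x₃], [x₂, x₁, 4], [0, -2, -8·x₃]].
At the point, J = [[-1.0000, -2.0000, -4.0000], [2.0000, 2.5000, 4.0000], [0.0000, -2.0000, 8.0000]] (det J = 20.0000).
Solving J·Δ = −F gives Δ = (4.7000, -4.4000, -0.1000).
Then the next iterate is (x₁, x₂, x₃)₁ = (7.2000, -2.4000, -1.1000).

(7.2000, -2.4000, -1.1000)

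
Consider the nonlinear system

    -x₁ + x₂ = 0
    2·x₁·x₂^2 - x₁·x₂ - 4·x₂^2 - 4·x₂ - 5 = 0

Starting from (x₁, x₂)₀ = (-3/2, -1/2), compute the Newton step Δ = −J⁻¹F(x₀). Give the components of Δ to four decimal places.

At (-3/2, -1/2): F = (1.0000, -5.5000).
Jacobian J = [[-1, 1], [2·x₂^2 - x₂, 4·x₁·x₂ - x₁ - 8·x₂ - 4]].
At the point, J = [[-1.0000, 1.0000], [1.0000, 4.5000]] (det J = -5.5000).
Solving J·Δ = −F gives Δ = (1.8182, 0.8182).

(1.8182, 0.8182)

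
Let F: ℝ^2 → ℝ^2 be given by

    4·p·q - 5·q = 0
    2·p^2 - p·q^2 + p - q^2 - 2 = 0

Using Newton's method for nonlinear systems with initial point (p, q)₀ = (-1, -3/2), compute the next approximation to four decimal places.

(-1.1905, 0.1270)

At (-1, -3/2): F = (13.5000, -1.0000).
Jacobian J = [[4·q, 4·p - 5], [4·p - q^2 + 1, -2·p·q - 2·q]].
At the point, J = [[-6.0000, -9.0000], [-5.2500, 0.0000]] (det J = -47.2500).
Solving J·Δ = −F gives Δ = (-0.1905, 1.6270).
Then the next iterate is (p, q)₁ = (-1.1905, 0.1270).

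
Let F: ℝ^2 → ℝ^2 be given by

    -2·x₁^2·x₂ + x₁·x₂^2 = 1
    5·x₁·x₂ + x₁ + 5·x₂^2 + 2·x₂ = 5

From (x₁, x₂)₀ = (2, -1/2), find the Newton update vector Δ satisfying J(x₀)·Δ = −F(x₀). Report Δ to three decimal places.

(3.593, 1.877)

At (2, -1/2): F = (3.500, -7.750).
Jacobian J = [[-4·x₁·x₂ + x₂^2, -2·x₁^2 + 2·x₁·x₂], [5·x₂ + 1, 5·x₁ + 10·x₂ + 2]].
At the point, J = [[4.250, -10.000], [-1.500, 7.000]] (det J = 14.750).
Solving J·Δ = −F gives Δ = (3.593, 1.877).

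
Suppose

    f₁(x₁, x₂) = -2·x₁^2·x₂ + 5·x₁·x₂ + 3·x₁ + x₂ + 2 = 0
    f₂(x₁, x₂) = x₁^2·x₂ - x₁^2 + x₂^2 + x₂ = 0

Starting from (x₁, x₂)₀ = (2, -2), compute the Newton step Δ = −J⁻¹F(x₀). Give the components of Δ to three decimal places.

(-0.711, 1.467)

At (2, -2): F = (2.000, -10.000).
Jacobian J = [[-4·x₁·x₂ + 5·x₂ + 3, -2·x₁^2 + 5·x₁ + 1], [2·x₁·x₂ - 2·x₁, x₁^2 + 2·x₂ + 1]].
At the point, J = [[9.000, 3.000], [-12.000, 1.000]] (det J = 45.000).
Solving J·Δ = −F gives Δ = (-0.711, 1.467).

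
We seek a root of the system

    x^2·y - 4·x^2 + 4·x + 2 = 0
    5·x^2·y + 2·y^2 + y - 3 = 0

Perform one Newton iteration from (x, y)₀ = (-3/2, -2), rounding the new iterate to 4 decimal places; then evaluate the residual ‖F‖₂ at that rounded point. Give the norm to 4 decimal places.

At (-3/2, -2): F = (-17.5000, -19.5000).
Jacobian J = [[2·x·y - 8·x + 4, x^2], [10·x·y, 5·x^2 + 4·y + 1]].
At the point, J = [[22.0000, 2.2500], [30.0000, 4.2500]] (det J = 26.0000).
Solving J·Δ = −F gives Δ = (1.1731, -3.6923).
Then the next iterate is (x, y)₁ = (-0.3269, -5.6923).
Re-evaluating at (-0.3269, -5.6923): F = (-0.343354, 53.070760), so ‖F‖₂ = 53.0719.

53.0719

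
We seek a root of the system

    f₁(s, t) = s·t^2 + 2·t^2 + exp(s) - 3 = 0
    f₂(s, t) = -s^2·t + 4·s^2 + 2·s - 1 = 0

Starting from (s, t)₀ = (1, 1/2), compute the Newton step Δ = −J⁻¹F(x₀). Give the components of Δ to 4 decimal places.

At (1, 1/2): F = (0.468282, 4.5000).
Jacobian J = [[t^2 + exp(s), 2·s·t + 4·t], [-2·s·t + 8·s + 2, -s^2]].
At the point, J = [[2.968282, 3.0000], [9.0000, -1.0000]] (det J = -29.968282).
Solving J·Δ = −F gives Δ = (-0.4661, 0.3051).

(-0.4661, 0.3051)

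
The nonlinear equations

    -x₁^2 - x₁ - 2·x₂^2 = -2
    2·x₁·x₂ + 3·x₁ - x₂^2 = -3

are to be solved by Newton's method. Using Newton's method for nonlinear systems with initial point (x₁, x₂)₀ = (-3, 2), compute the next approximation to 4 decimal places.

(6.3333, 6.3333)

At (-3, 2): F = (-12.0000, -22.0000).
Jacobian J = [[-2·x₁ - 1, -4·x₂], [2·x₂ + 3, 2·x₁ - 2·x₂]].
At the point, J = [[5.0000, -8.0000], [7.0000, -10.0000]] (det J = 6.0000).
Solving J·Δ = −F gives Δ = (9.3333, 4.3333).
Then the next iterate is (x₁, x₂)₁ = (6.3333, 6.3333).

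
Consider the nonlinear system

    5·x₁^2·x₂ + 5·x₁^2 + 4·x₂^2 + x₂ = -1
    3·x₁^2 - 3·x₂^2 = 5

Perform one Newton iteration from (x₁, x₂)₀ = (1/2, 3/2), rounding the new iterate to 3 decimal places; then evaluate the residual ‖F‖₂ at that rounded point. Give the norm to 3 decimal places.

At (1/2, 3/2): F = (14.625, -11.000).
Jacobian J = [[10·x₁·x₂ + 10·x₁, 5·x₁^2 + 8·x₂ + 1], [6·x₁, -6·x₂]].
At the point, J = [[12.500, 14.250], [3.000, -9.000]] (det J = -155.250).
Solving J·Δ = −F gives Δ = (0.162, -1.168).
Then the next iterate is (x₁, x₂)₁ = (0.662, 0.332).
Re-evaluating at (0.662, 0.332): F = (4.69160, -4.01594), so ‖F‖₂ = 6.176.

6.176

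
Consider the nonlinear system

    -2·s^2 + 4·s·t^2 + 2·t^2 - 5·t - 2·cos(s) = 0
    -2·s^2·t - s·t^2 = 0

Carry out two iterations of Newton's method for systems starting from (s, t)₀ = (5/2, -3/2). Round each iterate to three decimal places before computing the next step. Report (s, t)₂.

(1.149, -0.579)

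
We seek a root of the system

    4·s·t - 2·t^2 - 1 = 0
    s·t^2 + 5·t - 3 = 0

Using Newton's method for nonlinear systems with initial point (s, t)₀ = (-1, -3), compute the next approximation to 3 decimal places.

At (-1, -3): F = (-7.000, -27.000).
Jacobian J = [[4·t, 4·s - 4·t], [t^2, 2·s·t + 5]].
At the point, J = [[-12.000, 8.000], [9.000, 11.000]] (det J = -204.000).
Solving J·Δ = −F gives Δ = (0.681, 1.897).
Then the next iterate is (s, t)₁ = (-0.319, -1.103).

(-0.319, -1.103)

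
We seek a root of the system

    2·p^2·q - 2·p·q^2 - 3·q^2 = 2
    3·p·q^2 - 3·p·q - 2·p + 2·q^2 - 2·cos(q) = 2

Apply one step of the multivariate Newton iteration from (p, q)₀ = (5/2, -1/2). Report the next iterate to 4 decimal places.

At (5/2, -1/2): F = (-10.2500, -2.630165).
Jacobian J = [[4·p·q - 2·q^2, 2·p^2 - 4·p·q - 6·q], [3·q^2 - 3·q - 2, 6·p·q - 3·p + 4·q + 2·sin(q)]].
At the point, J = [[-5.5000, 20.5000], [0.2500, -17.958851]] (det J = 93.648681).
Solving J·Δ = −F gives Δ = (-2.5414, -0.1818).
Then the next iterate is (p, q)₁ = (-0.0414, -0.6818).

(-0.0414, -0.6818)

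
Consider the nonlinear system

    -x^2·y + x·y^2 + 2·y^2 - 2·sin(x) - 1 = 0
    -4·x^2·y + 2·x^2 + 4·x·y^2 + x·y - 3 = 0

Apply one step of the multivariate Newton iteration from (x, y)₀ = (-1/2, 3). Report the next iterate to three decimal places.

At (-1/2, 3): F = (12.70885, -25.000).
Jacobian J = [[-2·x·y + y^2 - 2·cos(x), -x^2 + 2·x·y + 4·y], [-8·x·y + 4·x + 4·y^2 + y, -4·x^2 + 8·x·y + x]].
At the point, J = [[10.24483, 8.750], [49.000, -13.500]] (det J = -567.05527).
Solving J·Δ = −F gives Δ = (0.083, -1.550).
Then the next iterate is (x, y)₁ = (-0.417, 1.450).

(-0.417, 1.450)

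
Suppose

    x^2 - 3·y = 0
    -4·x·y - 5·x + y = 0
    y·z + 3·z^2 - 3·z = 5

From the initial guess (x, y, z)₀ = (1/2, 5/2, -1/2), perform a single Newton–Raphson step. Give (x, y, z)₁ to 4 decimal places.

(0.3315, 0.0272, -1.2896)

At (1/2, 5/2, -1/2): F = (-7.2500, -5.0000, -4.0000).
Jacobian J = [[2·x, -3, 0], [-4·y - 5, -4·x + 1, 0], [0, z, y + 6·z - 3]].
At the point, J = [[1.0000, -3.0000, 0.0000], [-15.0000, -1.0000, 0.0000], [0.0000, -0.5000, -3.5000]] (det J = 161.0000).
Solving J·Δ = −F gives Δ = (-0.1685, -2.4728, -0.7896).
Then the next iterate is (x, y, z)₁ = (0.3315, 0.0272, -1.2896).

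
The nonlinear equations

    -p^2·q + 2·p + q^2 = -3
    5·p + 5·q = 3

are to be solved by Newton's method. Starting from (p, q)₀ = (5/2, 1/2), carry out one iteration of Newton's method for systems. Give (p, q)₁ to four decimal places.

(-1.2316, 1.8316)

At (5/2, 1/2): F = (5.1250, 12.0000).
Jacobian J = [[-2·p·q + 2, -p^2 + 2·q], [5, 5]].
At the point, J = [[-0.5000, -5.2500], [5.0000, 5.0000]] (det J = 23.7500).
Solving J·Δ = −F gives Δ = (-3.7316, 1.3316).
Then the next iterate is (p, q)₁ = (-1.2316, 1.8316).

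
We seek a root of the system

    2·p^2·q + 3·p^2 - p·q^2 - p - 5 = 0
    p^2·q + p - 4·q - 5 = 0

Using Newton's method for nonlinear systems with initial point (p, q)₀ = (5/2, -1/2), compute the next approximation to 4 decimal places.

(0.9778, 0.0963)

At (5/2, -1/2): F = (4.3750, -3.6250).
Jacobian J = [[4·p·q + 6·p - q^2 - 1, 2·p^2 - 2·p·q], [2·p·q + 1, p^2 - 4]].
At the point, J = [[8.7500, 15.0000], [-1.5000, 2.2500]] (det J = 42.1875).
Solving J·Δ = −F gives Δ = (-1.5222, 0.5963).
Then the next iterate is (p, q)₁ = (0.9778, 0.0963).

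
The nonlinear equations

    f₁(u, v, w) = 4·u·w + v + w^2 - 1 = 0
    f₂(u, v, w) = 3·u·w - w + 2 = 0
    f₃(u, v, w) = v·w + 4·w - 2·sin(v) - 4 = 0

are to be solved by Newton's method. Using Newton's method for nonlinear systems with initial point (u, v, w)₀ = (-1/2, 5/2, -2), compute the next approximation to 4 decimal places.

At (-1/2, 5/2, -2): F = (9.5000, 7.0000, -18.196944).
Jacobian J = [[4·w, 1, 4·u + 2·w], [3·w, 0, 3·u - 1], [0, w - 2·cos(v), v + 4]].
At the point, J = [[-8.0000, 1.0000, -6.0000], [-6.0000, 0.0000, -2.5000], [0.0000, -0.397713, 6.5000]] (det J = 32.636596).
Solving J·Δ = −F gives Δ = (-0.2222, 8.7218, 3.3332).
Then the next iterate is (u, v, w)₁ = (-0.7222, 11.2218, 1.3332).

(-0.7222, 11.2218, 1.3332)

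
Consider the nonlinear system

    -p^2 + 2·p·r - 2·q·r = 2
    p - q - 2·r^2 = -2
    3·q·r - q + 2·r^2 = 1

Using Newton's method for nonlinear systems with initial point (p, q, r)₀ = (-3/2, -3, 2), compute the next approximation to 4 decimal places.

(-0.6351, -1.5277, 1.3616)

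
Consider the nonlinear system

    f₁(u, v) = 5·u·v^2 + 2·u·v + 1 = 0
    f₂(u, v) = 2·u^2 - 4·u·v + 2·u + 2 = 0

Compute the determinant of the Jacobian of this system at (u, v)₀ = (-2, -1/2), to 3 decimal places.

26.000

J = [[5·v^2 + 2·v, 10·u·v + 2·u], [4·u - 4·v + 2, -4·u]].
At the point, J = [[0.250, 6.000], [-4.000, 8.000]].
det J = 26.000.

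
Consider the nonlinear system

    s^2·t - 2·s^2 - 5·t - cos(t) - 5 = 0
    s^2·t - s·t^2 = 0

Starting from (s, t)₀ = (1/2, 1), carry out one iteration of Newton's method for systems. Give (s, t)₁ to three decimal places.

At (1/2, 1): F = (-10.79030, -0.250).
Jacobian J = [[2·s·t - 4·s, s^2 + sin(t) - 5], [2·s·t - t^2, s^2 - 2·s·t]].
At the point, J = [[-1.000, -3.90853], [0.000, -0.750]] (det J = 0.750).
Solving J·Δ = −F gives Δ = (-9.487, -0.333).
Then the next iterate is (s, t)₁ = (-8.987, 0.667).

(-8.987, 0.667)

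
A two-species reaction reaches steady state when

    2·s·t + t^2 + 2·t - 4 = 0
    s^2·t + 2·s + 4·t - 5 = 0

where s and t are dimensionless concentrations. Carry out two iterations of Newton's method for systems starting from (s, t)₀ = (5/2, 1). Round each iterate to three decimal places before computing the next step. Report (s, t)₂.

At (5/2, 1): F = (4.000, 10.250).
Jacobian J = [[2·t, 2·s + 2·t + 2], [2·s·t + 2, s^2 + 4]].
At the point, J = [[2.000, 9.000], [7.000, 10.250]] (det J = -42.500).
Solving J·Δ = −F gives Δ = (-1.206, -0.176).
Then the next iterate is (s, t)₁ = (1.294, 0.824).
Round to (1.294, 0.824) and repeat: F = (0.45949, 2.26374), J = [[1.648, 6.236], [4.13251, 5.67444]].
Δ = (-0.701, 0.112), so (s, t)₂ = (0.593, 0.936).

(0.593, 0.936)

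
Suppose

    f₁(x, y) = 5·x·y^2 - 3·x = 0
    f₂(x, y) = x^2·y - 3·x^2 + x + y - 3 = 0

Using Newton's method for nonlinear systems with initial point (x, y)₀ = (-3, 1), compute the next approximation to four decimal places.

At (-3, 1): F = (-6.0000, -23.0000).
Jacobian J = [[5·y^2 - 3, 10·x·y], [2·x·y - 6·x + 1, x^2 + 1]].
At the point, J = [[2.0000, -30.0000], [13.0000, 10.0000]] (det J = 410.0000).
Solving J·Δ = −F gives Δ = (1.8293, -0.0780).
Then the next iterate is (x, y)₁ = (-1.1707, 0.9220).

(-1.1707, 0.9220)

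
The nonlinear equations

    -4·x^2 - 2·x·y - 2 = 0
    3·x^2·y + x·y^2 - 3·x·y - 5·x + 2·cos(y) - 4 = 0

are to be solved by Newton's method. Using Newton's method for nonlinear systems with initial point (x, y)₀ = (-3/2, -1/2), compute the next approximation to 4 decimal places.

(-0.5306, -0.5341)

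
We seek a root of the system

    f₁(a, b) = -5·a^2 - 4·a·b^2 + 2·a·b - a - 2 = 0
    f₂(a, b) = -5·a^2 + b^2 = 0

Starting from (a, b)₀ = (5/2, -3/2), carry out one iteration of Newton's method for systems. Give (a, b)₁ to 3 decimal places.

(1.274, -0.952)

At (5/2, -3/2): F = (-65.750, -29.000).
Jacobian J = [[-10·a - 4·b^2 + 2·b - 1, -8·a·b + 2·a], [-10·a, 2·b]].
At the point, J = [[-38.000, 35.000], [-25.000, -3.000]] (det J = 989.000).
Solving J·Δ = −F gives Δ = (-1.226, 0.548).
Then the next iterate is (a, b)₁ = (1.274, -0.952).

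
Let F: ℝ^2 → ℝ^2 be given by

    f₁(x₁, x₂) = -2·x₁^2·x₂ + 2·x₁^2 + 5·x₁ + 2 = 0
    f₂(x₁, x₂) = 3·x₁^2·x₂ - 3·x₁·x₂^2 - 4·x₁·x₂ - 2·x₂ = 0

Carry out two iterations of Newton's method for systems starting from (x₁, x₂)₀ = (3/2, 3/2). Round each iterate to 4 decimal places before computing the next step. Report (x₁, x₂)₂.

(-2.9627, 0.2484)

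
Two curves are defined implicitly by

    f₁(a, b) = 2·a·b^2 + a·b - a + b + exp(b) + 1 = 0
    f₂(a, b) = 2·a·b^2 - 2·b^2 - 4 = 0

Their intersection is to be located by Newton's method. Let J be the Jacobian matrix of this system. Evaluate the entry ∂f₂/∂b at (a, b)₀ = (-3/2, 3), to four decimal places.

-30.0000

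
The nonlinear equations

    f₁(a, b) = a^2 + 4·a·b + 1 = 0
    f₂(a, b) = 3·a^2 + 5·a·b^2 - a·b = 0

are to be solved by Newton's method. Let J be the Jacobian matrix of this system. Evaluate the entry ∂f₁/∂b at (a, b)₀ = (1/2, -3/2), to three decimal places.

∂f₁/∂b = 4·a.
At (1/2, -3/2) this is 2.000.

2.000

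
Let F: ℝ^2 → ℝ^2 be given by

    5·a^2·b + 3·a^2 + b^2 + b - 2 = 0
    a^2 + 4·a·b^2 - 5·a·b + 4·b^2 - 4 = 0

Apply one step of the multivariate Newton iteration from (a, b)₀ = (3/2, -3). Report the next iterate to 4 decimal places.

At (3/2, -3): F = (-23.0000, 110.7500).
Jacobian J = [[10·a·b + 6·a, 5·a^2 + 2·b + 1], [2·a + 4·b^2 - 5·b, 8·a·b - 5·a + 8·b]].
At the point, J = [[-36.0000, 6.2500], [54.0000, -67.5000]] (det J = 2092.5000).
Solving J·Δ = −F gives Δ = (-0.4111, 1.3118).
Then the next iterate is (a, b)₁ = (1.0889, -1.6882).

(1.0889, -1.6882)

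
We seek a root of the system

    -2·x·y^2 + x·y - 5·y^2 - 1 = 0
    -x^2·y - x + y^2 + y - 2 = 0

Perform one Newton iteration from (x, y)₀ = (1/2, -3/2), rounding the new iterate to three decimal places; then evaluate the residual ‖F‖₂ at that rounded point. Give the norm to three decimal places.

1203.951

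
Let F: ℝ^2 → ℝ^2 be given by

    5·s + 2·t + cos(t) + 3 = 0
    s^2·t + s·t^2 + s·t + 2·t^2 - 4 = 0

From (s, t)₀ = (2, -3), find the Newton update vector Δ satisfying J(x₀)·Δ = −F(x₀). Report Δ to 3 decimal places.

(-1.791, 1.375)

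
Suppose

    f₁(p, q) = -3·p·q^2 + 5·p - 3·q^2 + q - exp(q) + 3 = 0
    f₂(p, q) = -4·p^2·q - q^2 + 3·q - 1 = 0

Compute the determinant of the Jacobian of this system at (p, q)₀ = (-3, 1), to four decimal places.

-316.7612

J = [[-3·q^2 + 5, -6·p·q - 6·q - exp(q) + 1], [-8·p·q, -4·p^2 - 2·q + 3]].
At the point, J = [[2.0000, 10.281718], [24.0000, -35.0000]].
det J = -316.7612.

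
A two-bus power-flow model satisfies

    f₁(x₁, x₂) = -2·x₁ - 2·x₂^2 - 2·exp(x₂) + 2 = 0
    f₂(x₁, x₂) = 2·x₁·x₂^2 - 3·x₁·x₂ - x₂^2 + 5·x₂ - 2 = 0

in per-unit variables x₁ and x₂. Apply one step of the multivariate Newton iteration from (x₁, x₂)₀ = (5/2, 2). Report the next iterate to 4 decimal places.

(10.2064, 0.1916)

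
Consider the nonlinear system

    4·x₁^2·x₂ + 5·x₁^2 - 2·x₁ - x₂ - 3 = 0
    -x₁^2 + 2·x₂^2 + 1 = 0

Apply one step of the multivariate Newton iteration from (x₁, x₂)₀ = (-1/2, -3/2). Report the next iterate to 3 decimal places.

(-1.250, -0.750)

At (-1/2, -3/2): F = (-0.750, 5.250).
Jacobian J = [[8·x₁·x₂ + 10·x₁ - 2, 4·x₁^2 - 1], [-2·x₁, 4·x₂]].
At the point, J = [[-1.000, 0.000], [1.000, -6.000]] (det J = 6.000).
Solving J·Δ = −F gives Δ = (-0.750, 0.750).
Then the next iterate is (x₁, x₂)₁ = (-1.250, -0.750).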